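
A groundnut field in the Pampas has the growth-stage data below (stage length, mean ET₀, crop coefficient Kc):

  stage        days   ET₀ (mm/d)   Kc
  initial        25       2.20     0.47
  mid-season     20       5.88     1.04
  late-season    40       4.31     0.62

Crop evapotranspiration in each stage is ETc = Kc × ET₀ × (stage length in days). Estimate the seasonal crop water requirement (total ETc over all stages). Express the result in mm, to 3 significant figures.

initial: 0.47 × 2.20 × 25 = 25.85 mm
mid-season: 1.04 × 5.88 × 20 = 122.30 mm
late-season: 0.62 × 4.31 × 40 = 106.89 mm
Seasonal total = 255.04 mm

255 mm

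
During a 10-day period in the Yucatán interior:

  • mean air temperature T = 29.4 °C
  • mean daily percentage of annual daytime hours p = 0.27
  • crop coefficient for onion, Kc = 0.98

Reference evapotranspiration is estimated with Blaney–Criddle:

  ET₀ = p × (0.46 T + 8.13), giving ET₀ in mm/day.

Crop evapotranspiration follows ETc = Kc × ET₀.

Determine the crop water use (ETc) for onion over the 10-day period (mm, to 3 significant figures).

ET₀ = 0.27 × (0.46 × 29.4 + 8.13) = 0.27 × 21.654 = 5.8466 mm/d
ETc = Kc × ET₀ = 0.98 × 5.8466 = 5.7297 mm/d
Over 10 days: 5.7297 × 10 = 57.297 mm

57.3 mm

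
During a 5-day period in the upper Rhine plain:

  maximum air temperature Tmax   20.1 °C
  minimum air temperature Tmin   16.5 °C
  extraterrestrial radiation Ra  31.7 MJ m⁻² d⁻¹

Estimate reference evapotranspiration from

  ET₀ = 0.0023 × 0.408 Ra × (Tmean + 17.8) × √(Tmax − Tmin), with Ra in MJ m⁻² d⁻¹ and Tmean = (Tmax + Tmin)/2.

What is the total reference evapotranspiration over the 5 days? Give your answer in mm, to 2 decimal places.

Tmean = (20.1 + 16.5)/2 = 18.30 °C
0.408 Ra = 0.408 × 31.7 = 12.9336 mm/d equivalent
ET₀ = 0.0023 × 12.9336 × (18.30 + 17.8) × √3.6 = 0.0023 × 12.9336 × 36.10 × 1.8974 = 2.0376 mm/d
Over 5 days: 2.0376 × 5 = 10.188 mm

10.19 mm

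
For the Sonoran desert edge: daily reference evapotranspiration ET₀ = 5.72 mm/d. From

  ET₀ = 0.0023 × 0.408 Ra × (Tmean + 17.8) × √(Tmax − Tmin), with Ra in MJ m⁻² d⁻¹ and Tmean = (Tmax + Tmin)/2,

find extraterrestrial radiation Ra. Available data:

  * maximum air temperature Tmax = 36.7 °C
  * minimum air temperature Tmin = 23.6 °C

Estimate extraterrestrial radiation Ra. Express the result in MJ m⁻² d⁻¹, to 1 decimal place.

Tmean = (36.7+23.6)/2 = 30.15 °C; ΔT = 13.1
Ra = ET₀ / [0.0023 × 0.408 × (Tmean+17.8) × √ΔT]
   = 5.72 / (0.0023 × 0.408 × 47.95 × 3.6194) = 35.122 MJ m⁻² d⁻¹

35.1 MJ m⁻² d⁻¹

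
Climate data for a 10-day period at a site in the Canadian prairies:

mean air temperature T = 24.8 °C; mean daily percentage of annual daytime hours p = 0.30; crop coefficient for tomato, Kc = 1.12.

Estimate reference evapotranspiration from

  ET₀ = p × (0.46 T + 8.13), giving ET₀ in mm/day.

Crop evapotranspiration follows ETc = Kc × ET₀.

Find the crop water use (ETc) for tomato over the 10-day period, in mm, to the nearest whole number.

66 mm

ET₀ = 0.30 × (0.46 × 24.8 + 8.13) = 0.30 × 19.538 = 5.8614 mm/d
ETc = Kc × ET₀ = 1.12 × 5.8614 = 6.5648 mm/d
Over 10 days: 6.5648 × 10 = 65.648 mm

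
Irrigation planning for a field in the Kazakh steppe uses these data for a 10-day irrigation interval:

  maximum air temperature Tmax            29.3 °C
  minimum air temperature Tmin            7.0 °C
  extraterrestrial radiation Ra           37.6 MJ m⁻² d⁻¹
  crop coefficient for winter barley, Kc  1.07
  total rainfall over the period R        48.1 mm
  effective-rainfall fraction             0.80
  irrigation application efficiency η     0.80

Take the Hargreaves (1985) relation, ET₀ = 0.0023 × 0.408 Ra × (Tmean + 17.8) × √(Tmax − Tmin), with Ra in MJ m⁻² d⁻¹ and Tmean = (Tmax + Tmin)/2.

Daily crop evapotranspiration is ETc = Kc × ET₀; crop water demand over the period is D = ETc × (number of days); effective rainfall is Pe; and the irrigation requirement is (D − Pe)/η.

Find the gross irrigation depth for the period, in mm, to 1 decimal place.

Tmean = (29.3 + 7.0)/2 = 18.15 °C
0.408 Ra = 0.408 × 37.6 = 15.3408 mm/d equivalent
ET₀ = 0.0023 × 15.3408 × (18.15 + 17.8) × √22.3 = 0.0023 × 15.3408 × 35.95 × 4.7223 = 5.9900 mm/d
ETc = Kc × ET₀ = 1.07 × 5.9900 = 6.4093 mm/d
Crop demand D = ETc × 10 d = 6.4093 × 10 = 64.093 mm
Pe = 0.80 × 48.1 = 38.480 mm
D − Pe = 64.093 − 38.480 = 25.613 mm
Gross irrigation = 25.613 / 0.80 = 32.016 mm

32.0 mm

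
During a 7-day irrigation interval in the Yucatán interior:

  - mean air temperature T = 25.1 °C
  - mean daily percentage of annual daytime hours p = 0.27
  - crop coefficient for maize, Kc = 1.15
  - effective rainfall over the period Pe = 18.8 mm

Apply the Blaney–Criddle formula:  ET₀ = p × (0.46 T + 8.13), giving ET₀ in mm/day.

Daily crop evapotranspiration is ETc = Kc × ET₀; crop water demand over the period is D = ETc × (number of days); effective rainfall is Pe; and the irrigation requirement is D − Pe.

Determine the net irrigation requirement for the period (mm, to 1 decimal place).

24.0 mm

ET₀ = 0.27 × (0.46 × 25.1 + 8.13) = 0.27 × 19.676 = 5.3125 mm/d
ETc = Kc × ET₀ = 1.15 × 5.3125 = 6.1094 mm/d
Crop demand D = ETc × 7 d = 6.1094 × 7 = 42.766 mm
D − Pe = 42.766 − 18.8 = 23.966 mm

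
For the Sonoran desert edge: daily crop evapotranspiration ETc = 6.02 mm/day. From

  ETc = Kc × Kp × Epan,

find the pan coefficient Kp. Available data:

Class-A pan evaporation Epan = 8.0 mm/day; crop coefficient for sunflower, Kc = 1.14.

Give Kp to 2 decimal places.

0.66

ETc = Kc × Kp × Epan  ⇒  Kp = ETc / (Kc × Epan)
Kp = 6.02 / (1.14 × 8.0) = 6.02 / 9.120 = 0.6601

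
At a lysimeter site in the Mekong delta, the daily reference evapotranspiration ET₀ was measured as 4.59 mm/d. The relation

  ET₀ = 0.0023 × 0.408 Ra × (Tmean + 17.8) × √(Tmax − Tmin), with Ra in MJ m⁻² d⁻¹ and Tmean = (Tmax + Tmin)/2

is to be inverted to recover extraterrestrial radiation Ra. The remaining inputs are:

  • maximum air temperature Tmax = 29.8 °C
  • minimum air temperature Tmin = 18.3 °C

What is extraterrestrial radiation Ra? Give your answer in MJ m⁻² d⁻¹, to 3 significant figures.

Tmean = (29.8+18.3)/2 = 24.05 °C; ΔT = 11.5
Ra = ET₀ / [0.0023 × 0.408 × (Tmean+17.8) × √ΔT]
   = 4.59 / (0.0023 × 0.408 × 41.85 × 3.3912) = 34.465 MJ m⁻² d⁻¹

34.5 MJ m⁻² d⁻¹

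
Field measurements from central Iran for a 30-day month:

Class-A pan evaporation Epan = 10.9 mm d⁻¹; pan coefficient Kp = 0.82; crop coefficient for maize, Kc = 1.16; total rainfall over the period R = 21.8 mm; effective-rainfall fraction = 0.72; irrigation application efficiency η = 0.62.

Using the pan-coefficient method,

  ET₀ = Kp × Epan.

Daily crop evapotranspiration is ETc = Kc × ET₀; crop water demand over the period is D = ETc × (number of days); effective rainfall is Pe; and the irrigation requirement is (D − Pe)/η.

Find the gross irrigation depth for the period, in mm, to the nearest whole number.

ET₀ = 0.82 × 10.9 = 8.9380 mm/d
ETc = Kc × ET₀ = 1.16 × 8.9380 = 10.3681 mm/d
Crop demand D = ETc × 30 d = 10.3681 × 30 = 311.043 mm
Pe = 0.72 × 21.8 = 15.696 mm
D − Pe = 311.043 − 15.696 = 295.347 mm
Gross irrigation = 295.347 / 0.62 = 476.366 mm

476 mm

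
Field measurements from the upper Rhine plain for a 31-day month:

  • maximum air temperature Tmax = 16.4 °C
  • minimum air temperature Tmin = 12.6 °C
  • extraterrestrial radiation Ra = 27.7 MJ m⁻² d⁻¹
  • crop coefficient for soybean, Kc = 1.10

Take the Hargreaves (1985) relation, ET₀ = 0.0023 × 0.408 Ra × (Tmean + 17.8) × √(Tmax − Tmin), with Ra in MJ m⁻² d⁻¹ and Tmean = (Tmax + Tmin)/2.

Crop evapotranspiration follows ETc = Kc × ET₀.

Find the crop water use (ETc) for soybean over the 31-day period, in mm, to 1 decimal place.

Tmean = (16.4 + 12.6)/2 = 14.50 °C
0.408 Ra = 0.408 × 27.7 = 11.3016 mm/d equivalent
ET₀ = 0.0023 × 11.3016 × (14.50 + 17.8) × √3.8 = 0.0023 × 11.3016 × 32.30 × 1.9494 = 1.6367 mm/d
ETc = Kc × ET₀ = 1.10 × 1.6367 = 1.8004 mm/d
Over 31 days: 1.8004 × 31 = 55.812 mm

55.8 mm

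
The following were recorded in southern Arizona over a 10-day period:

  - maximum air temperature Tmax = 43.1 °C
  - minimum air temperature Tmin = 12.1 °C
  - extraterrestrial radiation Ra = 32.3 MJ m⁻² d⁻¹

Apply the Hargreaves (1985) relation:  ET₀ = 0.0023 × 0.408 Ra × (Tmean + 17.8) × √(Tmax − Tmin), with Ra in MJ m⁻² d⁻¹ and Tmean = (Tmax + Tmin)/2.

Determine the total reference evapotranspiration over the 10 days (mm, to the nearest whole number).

Tmean = (43.1 + 12.1)/2 = 27.60 °C
0.408 Ra = 0.408 × 32.3 = 13.1784 mm/d equivalent
ET₀ = 0.0023 × 13.1784 × (27.60 + 17.8) × √31.0 = 0.0023 × 13.1784 × 45.40 × 5.5678 = 7.6618 mm/d
Over 10 days: 7.6618 × 10 = 76.618 mm

77 mm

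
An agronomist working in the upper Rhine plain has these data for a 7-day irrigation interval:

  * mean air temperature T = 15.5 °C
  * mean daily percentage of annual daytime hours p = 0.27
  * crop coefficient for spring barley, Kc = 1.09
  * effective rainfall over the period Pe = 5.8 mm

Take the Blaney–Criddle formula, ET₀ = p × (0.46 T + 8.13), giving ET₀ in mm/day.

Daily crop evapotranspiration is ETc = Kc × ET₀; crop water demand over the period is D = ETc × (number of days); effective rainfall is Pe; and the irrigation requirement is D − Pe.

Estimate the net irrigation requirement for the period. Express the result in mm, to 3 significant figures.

ET₀ = 0.27 × (0.46 × 15.5 + 8.13) = 0.27 × 15.260 = 4.1202 mm/d
ETc = Kc × ET₀ = 1.09 × 4.1202 = 4.4910 mm/d
Crop demand D = ETc × 7 d = 4.4910 × 7 = 31.437 mm
D − Pe = 31.437 − 5.8 = 25.637 mm

25.6 mm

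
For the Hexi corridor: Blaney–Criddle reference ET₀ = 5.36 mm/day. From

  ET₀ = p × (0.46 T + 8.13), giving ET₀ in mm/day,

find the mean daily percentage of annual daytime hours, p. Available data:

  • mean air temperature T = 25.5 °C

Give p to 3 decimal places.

0.270

p = ET₀ / (0.46 T + 8.13) = 5.36 / (0.46 × 25.5 + 8.13) = 5.36 / 19.860 = 0.2699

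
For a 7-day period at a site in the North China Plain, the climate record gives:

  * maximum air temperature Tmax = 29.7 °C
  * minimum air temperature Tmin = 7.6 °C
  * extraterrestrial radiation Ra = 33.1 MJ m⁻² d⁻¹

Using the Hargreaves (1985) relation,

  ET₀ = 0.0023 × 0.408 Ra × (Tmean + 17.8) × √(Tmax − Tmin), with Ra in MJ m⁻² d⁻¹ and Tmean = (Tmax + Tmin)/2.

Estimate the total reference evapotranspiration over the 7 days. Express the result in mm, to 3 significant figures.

Tmean = (29.7 + 7.6)/2 = 18.65 °C
0.408 Ra = 0.408 × 33.1 = 13.5048 mm/d equivalent
ET₀ = 0.0023 × 13.5048 × (18.65 + 17.8) × √22.1 = 0.0023 × 13.5048 × 36.45 × 4.7011 = 5.3225 mm/d
Over 7 days: 5.3225 × 7 = 37.258 mm

37.3 mm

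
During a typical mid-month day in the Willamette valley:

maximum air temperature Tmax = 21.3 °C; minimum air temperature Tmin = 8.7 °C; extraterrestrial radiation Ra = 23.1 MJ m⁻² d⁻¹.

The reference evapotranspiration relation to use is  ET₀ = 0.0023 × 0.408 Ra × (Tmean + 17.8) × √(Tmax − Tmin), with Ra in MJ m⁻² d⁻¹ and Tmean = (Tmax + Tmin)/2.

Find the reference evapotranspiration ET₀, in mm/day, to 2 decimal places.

2.52 mm/day

Tmean = (21.3 + 8.7)/2 = 15.00 °C
0.408 Ra = 0.408 × 23.1 = 9.4248 mm/d equivalent
ET₀ = 0.0023 × 9.4248 × (15.00 + 17.8) × √12.6 = 0.0023 × 9.4248 × 32.80 × 3.5496 = 2.5238 mm/d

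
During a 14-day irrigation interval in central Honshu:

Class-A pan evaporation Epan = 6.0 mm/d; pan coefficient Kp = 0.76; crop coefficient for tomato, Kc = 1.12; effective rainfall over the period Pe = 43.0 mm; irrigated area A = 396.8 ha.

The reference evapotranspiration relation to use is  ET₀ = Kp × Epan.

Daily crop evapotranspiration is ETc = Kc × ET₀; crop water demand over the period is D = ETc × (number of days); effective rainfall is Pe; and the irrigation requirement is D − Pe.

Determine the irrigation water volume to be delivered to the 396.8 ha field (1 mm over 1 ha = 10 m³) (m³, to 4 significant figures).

ET₀ = 0.76 × 6.0 = 4.5600 mm/d
ETc = Kc × ET₀ = 1.12 × 4.5600 = 5.1072 mm/d
Crop demand D = ETc × 14 d = 5.1072 × 14 = 71.501 mm
D − Pe = 71.501 − 43.0 = 28.501 mm
Volume = 28.501 mm × 396.8 ha × 10 = 113092.0 m³

113100 m³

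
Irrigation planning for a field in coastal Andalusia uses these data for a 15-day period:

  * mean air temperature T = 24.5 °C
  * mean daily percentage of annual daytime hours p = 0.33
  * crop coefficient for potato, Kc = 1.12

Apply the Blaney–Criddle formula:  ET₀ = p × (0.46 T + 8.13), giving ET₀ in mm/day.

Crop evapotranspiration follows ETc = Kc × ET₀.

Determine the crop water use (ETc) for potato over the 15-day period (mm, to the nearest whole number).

108 mm

ET₀ = 0.33 × (0.46 × 24.5 + 8.13) = 0.33 × 19.400 = 6.4020 mm/d
ETc = Kc × ET₀ = 1.12 × 6.4020 = 7.1702 mm/d
Over 15 days: 7.1702 × 15 = 107.553 mm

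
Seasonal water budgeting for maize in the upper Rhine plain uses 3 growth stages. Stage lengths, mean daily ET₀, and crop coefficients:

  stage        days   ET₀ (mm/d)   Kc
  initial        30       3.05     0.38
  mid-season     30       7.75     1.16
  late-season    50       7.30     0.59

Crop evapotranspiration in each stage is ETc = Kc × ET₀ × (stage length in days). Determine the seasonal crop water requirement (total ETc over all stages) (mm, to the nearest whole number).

initial: 0.38 × 3.05 × 30 = 34.77 mm
mid-season: 1.16 × 7.75 × 30 = 269.70 mm
late-season: 0.59 × 7.30 × 50 = 215.35 mm
Seasonal total = 519.82 mm

520 mm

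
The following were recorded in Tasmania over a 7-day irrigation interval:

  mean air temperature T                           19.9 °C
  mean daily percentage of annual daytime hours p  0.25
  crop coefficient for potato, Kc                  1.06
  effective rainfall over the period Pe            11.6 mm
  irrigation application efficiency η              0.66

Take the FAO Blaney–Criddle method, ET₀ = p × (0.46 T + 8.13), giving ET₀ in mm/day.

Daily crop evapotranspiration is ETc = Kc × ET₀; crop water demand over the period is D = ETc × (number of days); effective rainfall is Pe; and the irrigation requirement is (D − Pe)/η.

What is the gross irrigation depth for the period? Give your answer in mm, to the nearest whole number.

ET₀ = 0.25 × (0.46 × 19.9 + 8.13) = 0.25 × 17.284 = 4.3210 mm/d
ETc = Kc × ET₀ = 1.06 × 4.3210 = 4.5803 mm/d
Crop demand D = ETc × 7 d = 4.5803 × 7 = 32.062 mm
D − Pe = 32.062 − 11.6 = 20.462 mm
Gross irrigation = 20.462 / 0.66 = 31.003 mm

31 mm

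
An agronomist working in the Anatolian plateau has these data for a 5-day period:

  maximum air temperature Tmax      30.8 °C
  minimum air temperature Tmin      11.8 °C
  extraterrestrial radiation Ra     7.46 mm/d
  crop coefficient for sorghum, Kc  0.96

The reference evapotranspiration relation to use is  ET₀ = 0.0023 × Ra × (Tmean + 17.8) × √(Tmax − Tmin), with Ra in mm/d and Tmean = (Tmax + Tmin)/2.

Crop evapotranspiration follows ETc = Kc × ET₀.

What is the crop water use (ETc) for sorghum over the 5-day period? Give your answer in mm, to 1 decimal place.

14.0 mm

Tmean = (30.8 + 11.8)/2 = 21.30 °C
ET₀ = 0.0023 × 7.46 × (21.30 + 17.8) × √19.0 = 0.0023 × 7.46 × 39.10 × 4.3589 = 2.9243 mm/d
ETc = Kc × ET₀ = 0.96 × 2.9243 = 2.8073 mm/d
Over 5 days: 2.8073 × 5 = 14.037 mm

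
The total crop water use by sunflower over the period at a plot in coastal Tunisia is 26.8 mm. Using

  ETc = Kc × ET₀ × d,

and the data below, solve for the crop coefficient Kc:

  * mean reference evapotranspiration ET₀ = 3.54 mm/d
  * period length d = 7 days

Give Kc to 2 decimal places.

ETc = Kc × ET₀ × d  ⇒  Kc = ETc / (ET₀ × d)
Kc = 26.8 / (3.54 × 7) = 26.8 / 24.78 = 1.0815

1.08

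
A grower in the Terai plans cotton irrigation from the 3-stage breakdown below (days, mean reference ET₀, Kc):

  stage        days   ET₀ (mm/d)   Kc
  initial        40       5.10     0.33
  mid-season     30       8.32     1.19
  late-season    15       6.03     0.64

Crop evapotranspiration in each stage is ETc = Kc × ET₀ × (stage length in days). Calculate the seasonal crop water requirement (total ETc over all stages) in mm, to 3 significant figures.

422 mm

initial: 0.33 × 5.10 × 40 = 67.32 mm
mid-season: 1.19 × 8.32 × 30 = 297.02 mm
late-season: 0.64 × 6.03 × 15 = 57.89 mm
Seasonal total = 422.23 mm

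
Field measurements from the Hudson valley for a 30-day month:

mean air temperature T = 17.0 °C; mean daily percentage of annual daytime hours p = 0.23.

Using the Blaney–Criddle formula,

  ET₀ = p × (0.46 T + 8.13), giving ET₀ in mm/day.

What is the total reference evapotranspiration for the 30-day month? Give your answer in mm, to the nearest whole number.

110 mm

ET₀ = 0.23 × (0.46 × 17.0 + 8.13) = 0.23 × 15.950 = 3.6685 mm/d
Monthly total = 3.6685 × 30 = 110.055 mm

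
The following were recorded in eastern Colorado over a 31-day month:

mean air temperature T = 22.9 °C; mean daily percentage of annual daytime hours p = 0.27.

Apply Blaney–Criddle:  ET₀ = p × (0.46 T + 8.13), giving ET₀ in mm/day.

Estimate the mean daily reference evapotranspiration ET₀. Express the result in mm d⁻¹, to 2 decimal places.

ET₀ = 0.27 × (0.46 × 22.9 + 8.13) = 0.27 × 18.664 = 5.0393 mm/d

5.04 mm d⁻¹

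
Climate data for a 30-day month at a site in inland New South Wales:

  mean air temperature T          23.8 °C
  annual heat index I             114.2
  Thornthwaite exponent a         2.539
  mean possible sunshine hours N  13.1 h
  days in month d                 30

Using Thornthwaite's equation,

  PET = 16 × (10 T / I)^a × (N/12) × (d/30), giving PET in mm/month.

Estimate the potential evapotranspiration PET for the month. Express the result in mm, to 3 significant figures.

113 mm

10T/I = 10 × 23.8 / 114.2 = 2.0841
(10T/I)^a = 2.0841^2.539 = 6.4526
Uncorrected PET = 16 × 6.4526 = 103.242 mm
Correction = (N/12)(d/30) = (13.1/12)(30/30) = 1.0917
PET = 103.242 × 1.0917 = 112.709 mm/month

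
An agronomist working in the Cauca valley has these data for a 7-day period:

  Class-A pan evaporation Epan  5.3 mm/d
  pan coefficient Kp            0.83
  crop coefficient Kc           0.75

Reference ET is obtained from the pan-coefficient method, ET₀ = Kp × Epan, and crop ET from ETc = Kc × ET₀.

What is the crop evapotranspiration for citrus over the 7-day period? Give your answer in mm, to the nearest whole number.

23 mm

ET₀ = 0.83 × 5.3 = 4.3990 mm/d
ETc = Kc × ET₀ = 0.75 × 4.3990 = 3.2993 mm/d
Over 7 days: 3.2993 × 7 = 23.095 mm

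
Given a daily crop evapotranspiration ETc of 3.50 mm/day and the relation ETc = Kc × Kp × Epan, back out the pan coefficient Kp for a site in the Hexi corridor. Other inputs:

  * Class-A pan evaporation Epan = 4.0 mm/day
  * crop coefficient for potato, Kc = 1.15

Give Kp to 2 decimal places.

ETc = Kc × Kp × Epan  ⇒  Kp = ETc / (Kc × Epan)
Kp = 3.50 / (1.15 × 4.0) = 3.50 / 4.600 = 0.7609

0.76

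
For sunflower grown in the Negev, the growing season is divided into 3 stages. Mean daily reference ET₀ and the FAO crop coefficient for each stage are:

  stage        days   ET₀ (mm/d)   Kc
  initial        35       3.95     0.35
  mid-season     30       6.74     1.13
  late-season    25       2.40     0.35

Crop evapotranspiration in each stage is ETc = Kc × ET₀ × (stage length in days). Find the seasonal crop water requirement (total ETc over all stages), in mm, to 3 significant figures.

initial: 0.35 × 3.95 × 35 = 48.39 mm
mid-season: 1.13 × 6.74 × 30 = 228.49 mm
late-season: 0.35 × 2.40 × 25 = 21.00 mm
Seasonal total = 297.88 mm

298 mm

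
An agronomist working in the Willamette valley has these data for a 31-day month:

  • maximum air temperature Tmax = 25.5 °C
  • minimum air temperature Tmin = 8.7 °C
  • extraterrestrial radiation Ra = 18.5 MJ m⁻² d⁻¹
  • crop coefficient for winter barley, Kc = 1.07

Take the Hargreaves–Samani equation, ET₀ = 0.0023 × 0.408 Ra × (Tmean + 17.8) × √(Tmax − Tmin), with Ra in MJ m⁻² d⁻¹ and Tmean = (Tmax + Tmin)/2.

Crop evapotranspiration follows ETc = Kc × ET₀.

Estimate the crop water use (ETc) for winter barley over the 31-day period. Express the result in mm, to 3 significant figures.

Tmean = (25.5 + 8.7)/2 = 17.10 °C
0.408 Ra = 0.408 × 18.5 = 7.5480 mm/d equivalent
ET₀ = 0.0023 × 7.5480 × (17.10 + 17.8) × √16.8 = 0.0023 × 7.5480 × 34.90 × 4.0988 = 2.4834 mm/d
ETc = Kc × ET₀ = 1.07 × 2.4834 = 2.6572 mm/d
Over 31 days: 2.6572 × 31 = 82.373 mm

82.4 mm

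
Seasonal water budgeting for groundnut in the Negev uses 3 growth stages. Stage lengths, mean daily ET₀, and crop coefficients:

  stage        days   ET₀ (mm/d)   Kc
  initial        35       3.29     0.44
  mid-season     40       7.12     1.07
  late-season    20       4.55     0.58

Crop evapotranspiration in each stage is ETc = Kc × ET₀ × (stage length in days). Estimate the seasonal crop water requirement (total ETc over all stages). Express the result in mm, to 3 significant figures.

408 mm

initial: 0.44 × 3.29 × 35 = 50.67 mm
mid-season: 1.07 × 7.12 × 40 = 304.74 mm
late-season: 0.58 × 4.55 × 20 = 52.78 mm
Seasonal total = 408.19 mm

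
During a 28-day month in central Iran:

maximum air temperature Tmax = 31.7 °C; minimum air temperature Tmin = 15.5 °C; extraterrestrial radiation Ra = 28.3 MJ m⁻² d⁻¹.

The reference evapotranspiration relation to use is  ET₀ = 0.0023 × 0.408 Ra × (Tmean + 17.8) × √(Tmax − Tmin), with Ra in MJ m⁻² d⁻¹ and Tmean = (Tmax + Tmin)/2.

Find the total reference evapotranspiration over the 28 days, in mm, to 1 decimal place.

123.9 mm

Tmean = (31.7 + 15.5)/2 = 23.60 °C
0.408 Ra = 0.408 × 28.3 = 11.5464 mm/d equivalent
ET₀ = 0.0023 × 11.5464 × (23.60 + 17.8) × √16.2 = 0.0023 × 11.5464 × 41.40 × 4.0249 = 4.4252 mm/d
Over 28 days: 4.4252 × 28 = 123.906 mm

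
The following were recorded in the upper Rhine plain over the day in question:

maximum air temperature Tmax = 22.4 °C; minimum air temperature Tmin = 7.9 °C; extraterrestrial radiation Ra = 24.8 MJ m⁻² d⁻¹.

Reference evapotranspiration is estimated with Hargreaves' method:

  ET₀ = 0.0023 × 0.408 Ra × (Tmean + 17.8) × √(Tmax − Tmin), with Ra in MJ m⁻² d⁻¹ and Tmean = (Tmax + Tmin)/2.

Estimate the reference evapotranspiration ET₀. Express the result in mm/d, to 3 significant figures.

2.92 mm/d

Tmean = (22.4 + 7.9)/2 = 15.15 °C
0.408 Ra = 0.408 × 24.8 = 10.1184 mm/d equivalent
ET₀ = 0.0023 × 10.1184 × (15.15 + 17.8) × √14.5 = 0.0023 × 10.1184 × 32.95 × 3.8079 = 2.9200 mm/d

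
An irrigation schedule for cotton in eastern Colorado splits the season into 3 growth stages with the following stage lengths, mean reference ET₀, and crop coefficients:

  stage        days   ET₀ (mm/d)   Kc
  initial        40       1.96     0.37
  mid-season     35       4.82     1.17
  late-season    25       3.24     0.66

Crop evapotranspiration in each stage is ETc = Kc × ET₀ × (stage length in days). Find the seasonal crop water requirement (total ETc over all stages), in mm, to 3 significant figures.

initial: 0.37 × 1.96 × 40 = 29.01 mm
mid-season: 1.17 × 4.82 × 35 = 197.38 mm
late-season: 0.66 × 3.24 × 25 = 53.46 mm
Seasonal total = 279.85 mm

280 mm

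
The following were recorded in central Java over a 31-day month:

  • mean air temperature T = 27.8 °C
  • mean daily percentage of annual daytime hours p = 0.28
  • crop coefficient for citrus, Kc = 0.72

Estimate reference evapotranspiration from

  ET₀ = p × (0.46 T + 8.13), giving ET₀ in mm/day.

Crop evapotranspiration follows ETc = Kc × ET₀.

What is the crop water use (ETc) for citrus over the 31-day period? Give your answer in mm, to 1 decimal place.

ET₀ = 0.28 × (0.46 × 27.8 + 8.13) = 0.28 × 20.918 = 5.8570 mm/d
ETc = Kc × ET₀ = 0.72 × 5.8570 = 4.2170 mm/d
Over 31 days: 4.2170 × 31 = 130.727 mm

130.7 mm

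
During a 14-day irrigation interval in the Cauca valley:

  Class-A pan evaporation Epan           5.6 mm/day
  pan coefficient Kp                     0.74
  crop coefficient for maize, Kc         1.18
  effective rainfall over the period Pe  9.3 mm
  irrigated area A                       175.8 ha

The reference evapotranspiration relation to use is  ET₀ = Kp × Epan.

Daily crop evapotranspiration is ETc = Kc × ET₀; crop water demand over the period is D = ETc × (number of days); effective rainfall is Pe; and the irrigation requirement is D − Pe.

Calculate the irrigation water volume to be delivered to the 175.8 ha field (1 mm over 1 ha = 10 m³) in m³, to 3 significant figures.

ET₀ = 0.74 × 5.6 = 4.1440 mm/d
ETc = Kc × ET₀ = 1.18 × 4.1440 = 4.8899 mm/d
Crop demand D = ETc × 14 d = 4.8899 × 14 = 68.459 mm
D − Pe = 68.459 − 9.3 = 59.159 mm
Volume = 59.159 mm × 175.8 ha × 10 = 104001.5 m³

104000 m³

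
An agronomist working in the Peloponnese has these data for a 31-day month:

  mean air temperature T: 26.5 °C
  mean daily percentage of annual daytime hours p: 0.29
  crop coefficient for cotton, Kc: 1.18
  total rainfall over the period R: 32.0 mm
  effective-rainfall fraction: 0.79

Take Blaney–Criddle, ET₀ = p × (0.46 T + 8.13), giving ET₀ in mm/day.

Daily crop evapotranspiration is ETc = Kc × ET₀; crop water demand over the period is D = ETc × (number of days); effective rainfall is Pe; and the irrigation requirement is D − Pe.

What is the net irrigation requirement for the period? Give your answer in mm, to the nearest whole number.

ET₀ = 0.29 × (0.46 × 26.5 + 8.13) = 0.29 × 20.320 = 5.8928 mm/d
ETc = Kc × ET₀ = 1.18 × 5.8928 = 6.9535 mm/d
Crop demand D = ETc × 31 d = 6.9535 × 31 = 215.559 mm
Pe = 0.79 × 32.0 = 25.280 mm
D − Pe = 215.559 − 25.280 = 190.279 mm

190 mm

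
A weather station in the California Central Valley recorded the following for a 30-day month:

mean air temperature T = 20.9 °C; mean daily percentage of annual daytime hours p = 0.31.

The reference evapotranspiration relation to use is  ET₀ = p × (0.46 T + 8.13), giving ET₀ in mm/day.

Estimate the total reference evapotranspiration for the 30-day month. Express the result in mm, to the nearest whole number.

ET₀ = 0.31 × (0.46 × 20.9 + 8.13) = 0.31 × 17.744 = 5.5006 mm/d
Monthly total = 5.5006 × 30 = 165.018 mm

165 mm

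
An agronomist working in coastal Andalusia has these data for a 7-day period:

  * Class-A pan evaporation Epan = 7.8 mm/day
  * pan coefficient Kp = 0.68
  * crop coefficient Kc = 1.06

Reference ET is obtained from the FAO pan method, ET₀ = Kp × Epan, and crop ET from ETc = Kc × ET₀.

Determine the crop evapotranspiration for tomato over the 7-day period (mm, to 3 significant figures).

39.4 mm

ET₀ = 0.68 × 7.8 = 5.3040 mm/d
ETc = Kc × ET₀ = 1.06 × 5.3040 = 5.6222 mm/d
Over 7 days: 5.6222 × 7 = 39.355 mm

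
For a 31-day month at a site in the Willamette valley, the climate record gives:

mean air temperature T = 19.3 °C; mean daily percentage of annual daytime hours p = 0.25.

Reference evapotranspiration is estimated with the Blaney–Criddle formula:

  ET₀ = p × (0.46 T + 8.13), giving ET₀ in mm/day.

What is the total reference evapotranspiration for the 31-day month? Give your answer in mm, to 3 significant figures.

132 mm

ET₀ = 0.25 × (0.46 × 19.3 + 8.13) = 0.25 × 17.008 = 4.2520 mm/d
Monthly total = 4.2520 × 31 = 131.812 mm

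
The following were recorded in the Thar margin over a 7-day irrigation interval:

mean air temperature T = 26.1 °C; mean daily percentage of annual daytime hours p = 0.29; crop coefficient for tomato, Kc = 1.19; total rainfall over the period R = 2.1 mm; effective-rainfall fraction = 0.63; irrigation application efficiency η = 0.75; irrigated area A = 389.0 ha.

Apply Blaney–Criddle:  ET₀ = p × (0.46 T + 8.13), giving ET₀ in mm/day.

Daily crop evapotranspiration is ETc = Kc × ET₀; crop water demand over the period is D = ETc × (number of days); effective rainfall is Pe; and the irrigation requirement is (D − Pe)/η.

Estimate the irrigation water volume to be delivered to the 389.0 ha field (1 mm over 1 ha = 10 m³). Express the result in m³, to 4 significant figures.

ET₀ = 0.29 × (0.46 × 26.1 + 8.13) = 0.29 × 20.136 = 5.8394 mm/d
ETc = Kc × ET₀ = 1.19 × 5.8394 = 6.9489 mm/d
Crop demand D = ETc × 7 d = 6.9489 × 7 = 48.642 mm
Pe = 0.63 × 2.1 = 1.323 mm
D − Pe = 48.642 − 1.323 = 47.319 mm
Gross irrigation = 47.319 / 0.75 = 63.092 mm
Volume = 63.092 mm × 389.0 ha × 10 = 245427.9 m³

245400 m³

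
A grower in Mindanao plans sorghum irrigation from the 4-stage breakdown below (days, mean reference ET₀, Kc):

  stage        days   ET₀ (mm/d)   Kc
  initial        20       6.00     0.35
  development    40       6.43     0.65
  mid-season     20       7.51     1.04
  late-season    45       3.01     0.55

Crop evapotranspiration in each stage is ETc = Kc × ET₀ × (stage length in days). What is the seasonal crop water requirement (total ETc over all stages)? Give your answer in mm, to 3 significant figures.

initial: 0.35 × 6.00 × 20 = 42.00 mm
development: 0.65 × 6.43 × 40 = 167.18 mm
mid-season: 1.04 × 7.51 × 20 = 156.21 mm
late-season: 0.55 × 3.01 × 45 = 74.50 mm
Seasonal total = 439.89 mm

440 mm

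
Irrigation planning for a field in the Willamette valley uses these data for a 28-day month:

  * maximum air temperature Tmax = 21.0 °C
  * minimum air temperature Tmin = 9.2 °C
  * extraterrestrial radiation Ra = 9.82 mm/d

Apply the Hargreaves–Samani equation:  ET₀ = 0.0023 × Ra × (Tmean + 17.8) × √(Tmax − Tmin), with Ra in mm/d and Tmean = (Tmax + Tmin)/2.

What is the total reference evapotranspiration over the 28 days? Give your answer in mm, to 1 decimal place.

71.5 mm

Tmean = (21.0 + 9.2)/2 = 15.10 °C
ET₀ = 0.0023 × 9.82 × (15.10 + 17.8) × √11.8 = 0.0023 × 9.82 × 32.90 × 3.4351 = 2.5526 mm/d
Over 28 days: 2.5526 × 28 = 71.473 mm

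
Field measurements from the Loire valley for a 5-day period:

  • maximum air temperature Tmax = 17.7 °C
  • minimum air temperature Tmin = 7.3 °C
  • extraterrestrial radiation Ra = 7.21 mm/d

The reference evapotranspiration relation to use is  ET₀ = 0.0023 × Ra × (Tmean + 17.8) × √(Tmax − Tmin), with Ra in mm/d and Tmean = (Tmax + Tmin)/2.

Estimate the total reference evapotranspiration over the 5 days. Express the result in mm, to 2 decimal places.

Tmean = (17.7 + 7.3)/2 = 12.50 °C
ET₀ = 0.0023 × 7.21 × (12.50 + 17.8) × √10.4 = 0.0023 × 7.21 × 30.30 × 3.2249 = 1.6204 mm/d
Over 5 days: 1.6204 × 5 = 8.102 mm

8.10 mm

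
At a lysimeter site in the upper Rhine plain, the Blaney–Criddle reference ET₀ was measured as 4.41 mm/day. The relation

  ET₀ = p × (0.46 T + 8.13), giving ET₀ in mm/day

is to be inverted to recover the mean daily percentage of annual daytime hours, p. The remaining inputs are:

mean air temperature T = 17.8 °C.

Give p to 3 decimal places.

p = ET₀ / (0.46 T + 8.13) = 4.41 / (0.46 × 17.8 + 8.13) = 4.41 / 16.318 = 0.2703

0.270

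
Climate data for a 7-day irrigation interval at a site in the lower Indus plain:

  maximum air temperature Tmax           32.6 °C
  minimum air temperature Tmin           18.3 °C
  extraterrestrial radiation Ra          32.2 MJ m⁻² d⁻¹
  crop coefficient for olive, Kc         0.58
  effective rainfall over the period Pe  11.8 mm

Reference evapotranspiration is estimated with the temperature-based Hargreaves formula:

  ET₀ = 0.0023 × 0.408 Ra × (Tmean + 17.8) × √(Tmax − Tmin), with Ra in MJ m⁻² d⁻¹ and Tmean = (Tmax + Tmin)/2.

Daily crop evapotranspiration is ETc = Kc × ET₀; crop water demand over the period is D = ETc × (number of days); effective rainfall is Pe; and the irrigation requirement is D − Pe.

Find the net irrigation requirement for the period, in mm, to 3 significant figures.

Tmean = (32.6 + 18.3)/2 = 25.45 °C
0.408 Ra = 0.408 × 32.2 = 13.1376 mm/d equivalent
ET₀ = 0.0023 × 13.1376 × (25.45 + 17.8) × √14.3 = 0.0023 × 13.1376 × 43.25 × 3.7815 = 4.9419 mm/d
ETc = Kc × ET₀ = 0.58 × 4.9419 = 2.8663 mm/d
Crop demand D = ETc × 7 d = 2.8663 × 7 = 20.064 mm
D − Pe = 20.064 − 11.8 = 8.264 mm

8.26 mm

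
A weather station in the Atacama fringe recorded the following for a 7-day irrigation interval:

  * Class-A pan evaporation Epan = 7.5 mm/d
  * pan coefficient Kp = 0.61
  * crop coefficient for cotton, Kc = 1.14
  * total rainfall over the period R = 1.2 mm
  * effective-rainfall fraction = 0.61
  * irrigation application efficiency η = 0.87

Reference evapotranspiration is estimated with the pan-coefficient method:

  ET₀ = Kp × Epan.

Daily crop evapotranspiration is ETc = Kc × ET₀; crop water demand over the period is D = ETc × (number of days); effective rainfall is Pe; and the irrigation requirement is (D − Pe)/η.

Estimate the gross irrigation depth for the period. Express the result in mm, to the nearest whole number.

ET₀ = 0.61 × 7.5 = 4.5750 mm/d
ETc = Kc × ET₀ = 1.14 × 4.5750 = 5.2155 mm/d
Crop demand D = ETc × 7 d = 5.2155 × 7 = 36.509 mm
Pe = 0.61 × 1.2 = 0.732 mm
D − Pe = 36.509 − 0.732 = 35.777 mm
Gross irrigation = 35.777 / 0.87 = 41.123 mm

41 mm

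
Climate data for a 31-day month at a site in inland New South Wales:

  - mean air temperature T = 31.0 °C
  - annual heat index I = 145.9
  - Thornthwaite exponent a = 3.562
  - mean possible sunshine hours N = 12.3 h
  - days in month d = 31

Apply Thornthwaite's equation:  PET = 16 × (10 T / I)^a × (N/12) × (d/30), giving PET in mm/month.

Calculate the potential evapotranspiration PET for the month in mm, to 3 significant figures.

248 mm

10T/I = 10 × 31.0 / 145.9 = 2.1247
(10T/I)^a = 2.1247^3.562 = 14.6499
Uncorrected PET = 16 × 14.6499 = 234.398 mm
Correction = (N/12)(d/30) = (12.3/12)(31/30) = 1.0592
PET = 234.398 × 1.0592 = 248.274 mm/month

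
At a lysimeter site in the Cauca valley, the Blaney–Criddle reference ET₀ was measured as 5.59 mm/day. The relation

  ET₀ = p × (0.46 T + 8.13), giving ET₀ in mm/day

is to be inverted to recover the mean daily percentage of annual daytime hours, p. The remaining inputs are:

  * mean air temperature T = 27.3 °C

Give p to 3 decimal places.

0.270

p = ET₀ / (0.46 T + 8.13) = 5.59 / (0.46 × 27.3 + 8.13) = 5.59 / 20.688 = 0.2702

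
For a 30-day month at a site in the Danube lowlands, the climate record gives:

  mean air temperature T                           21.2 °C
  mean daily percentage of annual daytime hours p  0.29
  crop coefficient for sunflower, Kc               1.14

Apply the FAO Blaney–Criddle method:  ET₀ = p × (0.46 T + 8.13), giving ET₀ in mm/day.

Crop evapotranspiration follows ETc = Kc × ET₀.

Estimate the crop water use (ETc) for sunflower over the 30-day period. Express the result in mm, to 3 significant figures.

177 mm

ET₀ = 0.29 × (0.46 × 21.2 + 8.13) = 0.29 × 17.882 = 5.1858 mm/d
ETc = Kc × ET₀ = 1.14 × 5.1858 = 5.9118 mm/d
Over 30 days: 5.9118 × 30 = 177.354 mm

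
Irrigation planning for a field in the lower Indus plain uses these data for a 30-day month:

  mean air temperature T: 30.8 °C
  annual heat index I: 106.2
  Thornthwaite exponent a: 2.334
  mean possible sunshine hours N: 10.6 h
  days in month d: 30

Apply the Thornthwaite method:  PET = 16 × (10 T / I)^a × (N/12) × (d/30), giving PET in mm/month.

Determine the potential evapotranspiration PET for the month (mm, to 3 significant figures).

170 mm

10T/I = 10 × 30.8 / 106.2 = 2.9002
(10T/I)^a = 2.9002^2.334 = 12.0035
Uncorrected PET = 16 × 12.0035 = 192.056 mm
Correction = (N/12)(d/30) = (10.6/12)(30/30) = 0.8833
PET = 192.056 × 0.8833 = 169.643 mm/month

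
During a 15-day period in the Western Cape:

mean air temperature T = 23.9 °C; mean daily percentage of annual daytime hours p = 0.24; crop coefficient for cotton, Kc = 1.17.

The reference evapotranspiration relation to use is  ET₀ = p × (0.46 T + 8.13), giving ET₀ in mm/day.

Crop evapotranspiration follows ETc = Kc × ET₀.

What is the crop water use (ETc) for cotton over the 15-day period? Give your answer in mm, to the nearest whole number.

ET₀ = 0.24 × (0.46 × 23.9 + 8.13) = 0.24 × 19.124 = 4.5898 mm/d
ETc = Kc × ET₀ = 1.17 × 4.5898 = 5.3701 mm/d
Over 15 days: 5.3701 × 15 = 80.552 mm

81 mm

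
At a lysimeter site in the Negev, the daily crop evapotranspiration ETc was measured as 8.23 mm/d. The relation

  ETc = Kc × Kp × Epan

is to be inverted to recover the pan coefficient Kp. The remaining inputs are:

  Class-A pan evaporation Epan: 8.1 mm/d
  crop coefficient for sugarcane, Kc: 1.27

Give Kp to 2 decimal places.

0.80

ETc = Kc × Kp × Epan  ⇒  Kp = ETc / (Kc × Epan)
Kp = 8.23 / (1.27 × 8.1) = 8.23 / 10.287 = 0.8000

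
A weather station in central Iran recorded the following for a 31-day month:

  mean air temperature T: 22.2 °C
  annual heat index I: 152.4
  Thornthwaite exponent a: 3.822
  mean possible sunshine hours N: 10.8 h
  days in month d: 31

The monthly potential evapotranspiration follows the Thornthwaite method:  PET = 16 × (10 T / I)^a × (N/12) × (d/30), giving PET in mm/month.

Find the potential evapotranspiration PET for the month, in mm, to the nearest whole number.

10T/I = 10 × 22.2 / 152.4 = 1.4567
(10T/I)^a = 1.4567^3.822 = 4.2111
Uncorrected PET = 16 × 4.2111 = 67.378 mm
Correction = (N/12)(d/30) = (10.8/12)(31/30) = 0.9300
PET = 67.378 × 0.9300 = 62.662 mm/month

63 mm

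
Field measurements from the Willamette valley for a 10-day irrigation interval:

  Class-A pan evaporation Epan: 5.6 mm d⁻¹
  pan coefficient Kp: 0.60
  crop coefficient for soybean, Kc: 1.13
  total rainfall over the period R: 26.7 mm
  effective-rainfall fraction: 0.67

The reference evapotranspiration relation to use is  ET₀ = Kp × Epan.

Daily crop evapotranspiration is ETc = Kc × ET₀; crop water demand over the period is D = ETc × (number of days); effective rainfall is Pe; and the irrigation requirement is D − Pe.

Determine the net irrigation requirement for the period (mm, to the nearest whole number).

20 mm

ET₀ = 0.60 × 5.6 = 3.3600 mm/d
ETc = Kc × ET₀ = 1.13 × 3.3600 = 3.7968 mm/d
Crop demand D = ETc × 10 d = 3.7968 × 10 = 37.968 mm
Pe = 0.67 × 26.7 = 17.889 mm
D − Pe = 37.968 − 17.889 = 20.079 mm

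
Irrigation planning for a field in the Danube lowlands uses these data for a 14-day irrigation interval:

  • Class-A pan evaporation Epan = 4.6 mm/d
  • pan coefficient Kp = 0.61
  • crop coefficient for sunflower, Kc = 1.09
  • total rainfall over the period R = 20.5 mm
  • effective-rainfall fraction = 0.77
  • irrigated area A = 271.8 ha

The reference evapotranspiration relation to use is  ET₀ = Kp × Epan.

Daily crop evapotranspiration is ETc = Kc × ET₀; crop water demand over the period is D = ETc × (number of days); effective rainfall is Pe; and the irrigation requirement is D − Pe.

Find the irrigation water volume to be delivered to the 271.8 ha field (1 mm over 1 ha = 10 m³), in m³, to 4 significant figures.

73480 m³

ET₀ = 0.61 × 4.6 = 2.8060 mm/d
ETc = Kc × ET₀ = 1.09 × 2.8060 = 3.0585 mm/d
Crop demand D = ETc × 14 d = 3.0585 × 14 = 42.819 mm
Pe = 0.77 × 20.5 = 15.785 mm
D − Pe = 42.819 − 15.785 = 27.034 mm
Volume = 27.034 mm × 271.8 ha × 10 = 73478.4 m³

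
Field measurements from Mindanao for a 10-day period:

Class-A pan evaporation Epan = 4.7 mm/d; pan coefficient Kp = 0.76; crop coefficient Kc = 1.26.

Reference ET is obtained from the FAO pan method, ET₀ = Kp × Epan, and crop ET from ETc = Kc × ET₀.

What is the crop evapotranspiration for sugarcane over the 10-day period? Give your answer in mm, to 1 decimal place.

45.0 mm

ET₀ = 0.76 × 4.7 = 3.5720 mm/d
ETc = Kc × ET₀ = 1.26 × 3.5720 = 4.5007 mm/d
Over 10 days: 4.5007 × 10 = 45.007 mm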